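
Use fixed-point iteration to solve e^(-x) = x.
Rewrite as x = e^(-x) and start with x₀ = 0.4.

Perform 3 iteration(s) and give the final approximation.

Equation: e^(-x) = x
Fixed-point form: x = e^(-x)
x₀ = 0.4

x_1 = g(0.400000) = 0.670320
x_2 = g(0.670320) = 0.511545
x_3 = g(0.511545) = 0.599569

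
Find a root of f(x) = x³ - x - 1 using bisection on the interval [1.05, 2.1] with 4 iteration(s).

f(x) = x³ - x - 1
Initial interval: [1.05, 2.1]

Iteration 1:
  c_1 = (1.050000 + 2.100000)/2 = 1.575000
  f(c_1) = f(1.575000) = 1.331984
  f(a) × f(c) < 0, new interval: [1.050000, 1.575000]
Iteration 2:
  c_2 = (1.050000 + 1.575000)/2 = 1.312500
  f(c_2) = f(1.312500) = -0.051514
  f(a) × f(c) ≥ 0, new interval: [1.312500, 1.575000]
Iteration 3:
  c_3 = (1.312500 + 1.575000)/2 = 1.443750
  f(c_3) = f(1.443750) = 0.565623
  f(a) × f(c) < 0, new interval: [1.312500, 1.443750]
Iteration 4:
  c_4 = (1.312500 + 1.443750)/2 = 1.378125
  f(c_4) = f(1.378125) = 0.239249
  f(a) × f(c) < 0, new interval: [1.312500, 1.378125]

After 4 iteration(s), the approximation is c_4 = 1.378125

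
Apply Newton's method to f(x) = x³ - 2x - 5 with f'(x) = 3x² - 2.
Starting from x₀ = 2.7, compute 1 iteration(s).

f(x) = x³ - 2x - 5
f'(x) = 3x² - 2
x₀ = 2.7

Newton-Raphson formula: x_{n+1} = x_n - f(x_n)/f'(x_n)

Iteration 1:
  f(2.700000) = 9.283000
  f'(2.700000) = 19.870000
  x_1 = 2.700000 - 9.283000/19.870000 = 2.232813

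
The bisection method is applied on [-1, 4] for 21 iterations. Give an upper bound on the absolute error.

Bisection error bound: |error| ≤ (b-a)/2^n
|error| ≤ (4 - (-1))/2^21 = 5/2^21
|error| ≤ 0.0000023842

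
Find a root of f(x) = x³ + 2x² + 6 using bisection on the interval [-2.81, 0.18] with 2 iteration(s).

f(x) = x³ + 2x² + 6
Initial interval: [-2.81, 0.18]

Iteration 1:
  c_1 = (-2.810000 + 0.180000)/2 = -1.315000
  f(c_1) = f(-1.315000) = 7.184519
  f(a) × f(c) < 0, new interval: [-2.810000, -1.315000]
Iteration 2:
  c_2 = (-2.810000 + (-1.315000))/2 = -2.062500
  f(c_2) = f(-2.062500) = 5.734131
  f(a) × f(c) < 0, new interval: [-2.810000, -2.062500]

After 2 iteration(s), the approximation is c_2 = -2.062500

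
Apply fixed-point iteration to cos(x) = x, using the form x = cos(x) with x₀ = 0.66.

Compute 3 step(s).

Equation: cos(x) = x
Fixed-point form: x = cos(x)
x₀ = 0.66

x_1 = g(0.660000) = 0.789992
x_2 = g(0.789992) = 0.703851
x_3 = g(0.703851) = 0.762356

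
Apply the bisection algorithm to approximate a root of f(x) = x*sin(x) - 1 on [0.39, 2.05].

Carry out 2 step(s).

f(x) = x*sin(x) - 1
Initial interval: [0.39, 2.05]

Iteration 1:
  c_1 = (0.390000 + 2.050000)/2 = 1.220000
  f(c_1) = f(1.220000) = 0.145701
  f(a) × f(c) < 0, new interval: [0.390000, 1.220000]
Iteration 2:
  c_2 = (0.390000 + 1.220000)/2 = 0.805000
  f(c_2) = f(0.805000) = -0.419731
  f(a) × f(c) ≥ 0, new interval: [0.805000, 1.220000]

After 2 iteration(s), the approximation is c_2 = 0.805000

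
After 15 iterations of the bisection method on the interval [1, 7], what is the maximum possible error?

Bisection error bound: |error| ≤ (b-a)/2^n
|error| ≤ (7 - 1)/2^15 = 6/2^15
|error| ≤ 0.0001831055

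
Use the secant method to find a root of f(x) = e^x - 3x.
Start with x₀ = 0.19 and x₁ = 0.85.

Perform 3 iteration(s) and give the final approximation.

f(x) = e^x - 3x
x₀ = 0.19, x₁ = 0.85

Secant formula: x_{n+1} = x_n - f(x_n)(x_n - x_{n-1})/(f(x_n) - f(x_{n-1}))

Iteration 1:
  f(0.190000) = 0.639250
  f(0.850000) = -0.210353
  x_2 = 0.850000 - (-0.210353)×(0.850000 - 0.190000)/(-0.210353 - 0.639250)
       = 0.686591
Iteration 2:
  f(0.850000) = -0.210353
  f(0.686591) = -0.072842
  x_3 = 0.686591 - (-0.072842)×(0.686591 - 0.850000)/(-0.072842 - (-0.210353))
       = 0.600030
Iteration 3:
  f(0.686591) = -0.072842
  f(0.600030) = 0.022084
  x_4 = 0.600030 - 0.022084×(0.600030 - 0.686591)/(0.022084 - (-0.072842))
       = 0.620167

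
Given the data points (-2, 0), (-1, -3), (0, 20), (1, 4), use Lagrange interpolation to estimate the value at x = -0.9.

Lagrange interpolation formula:
P(x) = Σ yᵢ × Lᵢ(x)
where Lᵢ(x) = Π_{j≠i} (x - xⱼ)/(xᵢ - xⱼ)

L_0(-0.9) = (-0.9 - (-1))/(-2 - (-1)) × (-0.9 - 0)/(-2 - 0) × (-0.9 - 1)/(-2 - 1) = -0.028500
L_1(-0.9) = (-0.9 - (-2))/(-1 - (-2)) × (-0.9 - 0)/(-1 - 0) × (-0.9 - 1)/(-1 - 1) = 0.940500
L_2(-0.9) = (-0.9 - (-2))/(0 - (-2)) × (-0.9 - (-1))/(0 - (-1)) × (-0.9 - 1)/(0 - 1) = 0.104500
L_3(-0.9) = (-0.9 - (-2))/(1 - (-2)) × (-0.9 - (-1))/(1 - (-1)) × (-0.9 - 0)/(1 - 0) = -0.016500

P(-0.9) = 0×L_0(-0.9) + (-3)×L_1(-0.9) + 20×L_2(-0.9) + 4×L_3(-0.9)
P(-0.9) = -0.797500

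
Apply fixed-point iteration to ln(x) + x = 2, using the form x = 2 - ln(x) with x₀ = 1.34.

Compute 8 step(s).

Equation: ln(x) + x = 2
Fixed-point form: x = 2 - ln(x)
x₀ = 1.34

x_1 = g(1.340000) = 1.707330
x_2 = g(1.707330) = 1.465069
x_3 = g(1.465069) = 1.618098
x_4 = g(1.618098) = 1.518749
x_5 = g(1.518749) = 1.582113
x_6 = g(1.582113) = 1.541239
x_7 = g(1.541239) = 1.567414
x_8 = g(1.567414) = 1.550573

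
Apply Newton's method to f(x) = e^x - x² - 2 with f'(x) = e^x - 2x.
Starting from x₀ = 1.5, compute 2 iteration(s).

f(x) = e^x - x² - 2
f'(x) = e^x - 2x
x₀ = 1.5

Newton-Raphson formula: x_{n+1} = x_n - f(x_n)/f'(x_n)

Iteration 1:
  f(1.500000) = 0.231689
  f'(1.500000) = 1.481689
  x_1 = 1.500000 - 0.231689/1.481689 = 1.343632
Iteration 2:
  f(1.343632) = 0.027592
  f'(1.343632) = 1.145675
  x_2 = 1.343632 - 0.027592/1.145675 = 1.319548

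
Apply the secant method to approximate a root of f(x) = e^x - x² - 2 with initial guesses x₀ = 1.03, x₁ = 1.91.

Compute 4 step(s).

f(x) = e^x - x² - 2
x₀ = 1.03, x₁ = 1.91

Secant formula: x_{n+1} = x_n - f(x_n)(x_n - x_{n-1})/(f(x_n) - f(x_{n-1}))

Iteration 1:
  f(1.030000) = -0.259834
  f(1.910000) = 1.104989
  x_2 = 1.910000 - 1.104989×(1.910000 - 1.030000)/(1.104989 - (-0.259834))
       = 1.197534
Iteration 2:
  f(1.910000) = 1.104989
  f(1.197534) = -0.122148
  x_3 = 1.197534 - (-0.122148)×(1.197534 - 1.910000)/(-0.122148 - 1.104989)
       = 1.268452
Iteration 3:
  f(1.197534) = -0.122148
  f(1.268452) = -0.053626
  x_4 = 1.268452 - (-0.053626)×(1.268452 - 1.197534)/(-0.053626 - (-0.122148))
       = 1.323953
Iteration 4:
  f(1.268452) = -0.053626
  f(1.323953) = 0.005397
  x_5 = 1.323953 - 0.005397×(1.323953 - 1.268452)/(0.005397 - (-0.053626))
       = 1.318878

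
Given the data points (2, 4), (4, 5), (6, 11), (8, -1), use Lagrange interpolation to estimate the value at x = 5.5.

Lagrange interpolation formula:
P(x) = Σ yᵢ × Lᵢ(x)
where Lᵢ(x) = Π_{j≠i} (x - xⱼ)/(xᵢ - xⱼ)

L_0(5.5) = (5.5 - 4)/(2 - 4) × (5.5 - 6)/(2 - 6) × (5.5 - 8)/(2 - 8) = -0.039062
L_1(5.5) = (5.5 - 2)/(4 - 2) × (5.5 - 6)/(4 - 6) × (5.5 - 8)/(4 - 8) = 0.273438
L_2(5.5) = (5.5 - 2)/(6 - 2) × (5.5 - 4)/(6 - 4) × (5.5 - 8)/(6 - 8) = 0.820312
L_3(5.5) = (5.5 - 2)/(8 - 2) × (5.5 - 4)/(8 - 4) × (5.5 - 6)/(8 - 6) = -0.054688

P(5.5) = 4×L_0(5.5) + 5×L_1(5.5) + 11×L_2(5.5) + (-1)×L_3(5.5)
P(5.5) = 10.289062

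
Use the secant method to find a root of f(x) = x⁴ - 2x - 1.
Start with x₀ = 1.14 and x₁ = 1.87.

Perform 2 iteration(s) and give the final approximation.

f(x) = x⁴ - 2x - 1
x₀ = 1.14, x₁ = 1.87

Secant formula: x_{n+1} = x_n - f(x_n)(x_n - x_{n-1})/(f(x_n) - f(x_{n-1}))

Iteration 1:
  f(1.140000) = -1.591040
  f(1.870000) = 7.488310
  x_2 = 1.870000 - 7.488310×(1.870000 - 1.140000)/(7.488310 - (-1.591040))
       = 1.267923
Iteration 2:
  f(1.870000) = 7.488310
  f(1.267923) = -0.951375
  x_3 = 1.267923 - (-0.951375)×(1.267923 - 1.870000)/(-0.951375 - 7.488310)
       = 1.335793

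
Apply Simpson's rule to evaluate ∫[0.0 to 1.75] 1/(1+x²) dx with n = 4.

f(x) = 1/(1+x²)
a = 0.0, b = 1.75, n = 4
h = (b - a)/n = 0.437500

Simpson's rule: (h/3)[f(x₀) + 4f(x₁) + 2f(x₂) + ... + f(xₙ)]

x_0 = 0.0000, f(x_0) = 1.000000, coefficient = 1
x_1 = 0.4375, f(x_1) = 0.839344, coefficient = 4
x_2 = 0.8750, f(x_2) = 0.566372, coefficient = 2
x_3 = 1.3125, f(x_3) = 0.367288, coefficient = 4
x_4 = 1.7500, f(x_4) = 0.246154, coefficient = 1

I ≈ (0.437500/3) × 7.205428 = 1.050792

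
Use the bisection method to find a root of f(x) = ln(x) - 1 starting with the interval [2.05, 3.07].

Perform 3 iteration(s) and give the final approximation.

f(x) = ln(x) - 1
Initial interval: [2.05, 3.07]

Iteration 1:
  c_1 = (2.050000 + 3.070000)/2 = 2.560000
  f(c_1) = f(2.560000) = -0.059993
  f(a) × f(c) ≥ 0, new interval: [2.560000, 3.070000]
Iteration 2:
  c_2 = (2.560000 + 3.070000)/2 = 2.815000
  f(c_2) = f(2.815000) = 0.034962
  f(a) × f(c) < 0, new interval: [2.560000, 2.815000]
Iteration 3:
  c_3 = (2.560000 + 2.815000)/2 = 2.687500
  f(c_3) = f(2.687500) = -0.011389
  f(a) × f(c) ≥ 0, new interval: [2.687500, 2.815000]

After 3 iteration(s), the approximation is c_3 = 2.687500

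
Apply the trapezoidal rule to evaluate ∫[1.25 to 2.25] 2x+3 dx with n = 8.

f(x) = 2x+3
a = 1.25, b = 2.25, n = 8
h = (b - a)/n = 0.125000

Trapezoidal rule: (h/2)[f(x₀) + 2f(x₁) + 2f(x₂) + ... + f(xₙ)]

x_0 = 1.2500, f(x_0) = 5.500000, coefficient = 1
x_1 = 1.3750, f(x_1) = 5.750000, coefficient = 2
x_2 = 1.5000, f(x_2) = 6.000000, coefficient = 2
x_3 = 1.6250, f(x_3) = 6.250000, coefficient = 2
x_4 = 1.7500, f(x_4) = 6.500000, coefficient = 2
x_5 = 1.8750, f(x_5) = 6.750000, coefficient = 2
x_6 = 2.0000, f(x_6) = 7.000000, coefficient = 2
x_7 = 2.1250, f(x_7) = 7.250000, coefficient = 2
x_8 = 2.2500, f(x_8) = 7.500000, coefficient = 1

I ≈ (0.125000/2) × 104.000000 = 6.500000
Exact value: 6.500000
Error: 0.000000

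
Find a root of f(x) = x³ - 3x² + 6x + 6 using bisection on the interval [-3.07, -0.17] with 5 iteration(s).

f(x) = x³ - 3x² + 6x + 6
Initial interval: [-3.07, -0.17]

Iteration 1:
  c_1 = (-3.070000 + (-0.170000))/2 = -1.620000
  f(c_1) = f(-1.620000) = -15.844728
  f(a) × f(c) ≥ 0, new interval: [-1.620000, -0.170000]
Iteration 2:
  c_2 = (-1.620000 + (-0.170000))/2 = -0.895000
  f(c_2) = f(-0.895000) = -2.489992
  f(a) × f(c) ≥ 0, new interval: [-0.895000, -0.170000]
Iteration 3:
  c_3 = (-0.895000 + (-0.170000))/2 = -0.532500
  f(c_3) = f(-0.532500) = 1.803338
  f(a) × f(c) < 0, new interval: [-0.895000, -0.532500]
Iteration 4:
  c_4 = (-0.895000 + (-0.532500))/2 = -0.713750
  f(c_4) = f(-0.713750) = -0.174429
  f(a) × f(c) ≥ 0, new interval: [-0.713750, -0.532500]
Iteration 5:
  c_5 = (-0.713750 + (-0.532500))/2 = -0.623125
  f(c_5) = f(-0.623125) = 0.854446
  f(a) × f(c) < 0, new interval: [-0.713750, -0.623125]

After 5 iteration(s), the approximation is c_5 = -0.623125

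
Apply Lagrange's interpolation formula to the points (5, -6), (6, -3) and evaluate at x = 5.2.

Lagrange interpolation formula:
P(x) = Σ yᵢ × Lᵢ(x)
where Lᵢ(x) = Π_{j≠i} (x - xⱼ)/(xᵢ - xⱼ)

L_0(5.2) = (5.2 - 6)/(5 - 6) = 0.800000
L_1(5.2) = (5.2 - 5)/(6 - 5) = 0.200000

P(5.2) = (-6)×L_0(5.2) + (-3)×L_1(5.2)
P(5.2) = -5.400000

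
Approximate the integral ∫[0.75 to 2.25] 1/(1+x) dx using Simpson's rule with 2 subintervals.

f(x) = 1/(1+x)
a = 0.75, b = 2.25, n = 2
h = (b - a)/n = 0.750000

Simpson's rule: (h/3)[f(x₀) + 4f(x₁) + 2f(x₂) + ... + f(xₙ)]

x_0 = 0.7500, f(x_0) = 0.571429, coefficient = 1
x_1 = 1.5000, f(x_1) = 0.400000, coefficient = 4
x_2 = 2.2500, f(x_2) = 0.307692, coefficient = 1

I ≈ (0.750000/3) × 2.479121 = 0.619780
Exact value: 0.619039
Error: 0.000741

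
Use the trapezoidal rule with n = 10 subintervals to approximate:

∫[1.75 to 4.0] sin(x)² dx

f(x) = sin(x)²
a = 1.75, b = 4.0, n = 10
h = (b - a)/n = 0.225000

Trapezoidal rule: (h/2)[f(x₀) + 2f(x₁) + 2f(x₂) + ... + f(xₙ)]

x_0 = 1.7500, f(x_0) = 0.968228, coefficient = 1
x_1 = 1.9750, f(x_1) = 0.845326, coefficient = 2
x_2 = 2.2000, f(x_2) = 0.653666, coefficient = 2
x_3 = 2.4250, f(x_3) = 0.431411, coefficient = 2
x_4 = 2.6500, f(x_4) = 0.222813, coefficient = 2
x_5 = 2.8750, f(x_5) = 0.069404, coefficient = 2
x_6 = 3.1000, f(x_6) = 0.001729, coefficient = 2
x_7 = 3.3250, f(x_7) = 0.033263, coefficient = 2
x_8 = 3.5500, f(x_8) = 0.157727, coefficient = 2
x_9 = 3.7750, f(x_9) = 0.350339, coefficient = 2
x_10 = 4.0000, f(x_10) = 0.572750, coefficient = 1

I ≈ (0.225000/2) × 7.072334 = 0.795638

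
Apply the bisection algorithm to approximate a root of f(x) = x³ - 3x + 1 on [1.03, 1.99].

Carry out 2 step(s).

f(x) = x³ - 3x + 1
Initial interval: [1.03, 1.99]

Iteration 1:
  c_1 = (1.030000 + 1.990000)/2 = 1.510000
  f(c_1) = f(1.510000) = -0.087049
  f(a) × f(c) ≥ 0, new interval: [1.510000, 1.990000]
Iteration 2:
  c_2 = (1.510000 + 1.990000)/2 = 1.750000
  f(c_2) = f(1.750000) = 1.109375
  f(a) × f(c) < 0, new interval: [1.510000, 1.750000]

After 2 iteration(s), the approximation is c_2 = 1.750000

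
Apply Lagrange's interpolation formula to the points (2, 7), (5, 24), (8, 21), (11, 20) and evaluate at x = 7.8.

Lagrange interpolation formula:
P(x) = Σ yᵢ × Lᵢ(x)
where Lᵢ(x) = Π_{j≠i} (x - xⱼ)/(xᵢ - xⱼ)

L_0(7.8) = (7.8 - 5)/(2 - 5) × (7.8 - 8)/(2 - 8) × (7.8 - 11)/(2 - 11) = -0.011062
L_1(7.8) = (7.8 - 2)/(5 - 2) × (7.8 - 8)/(5 - 8) × (7.8 - 11)/(5 - 11) = 0.068741
L_2(7.8) = (7.8 - 2)/(8 - 2) × (7.8 - 5)/(8 - 5) × (7.8 - 11)/(8 - 11) = 0.962370
L_3(7.8) = (7.8 - 2)/(11 - 2) × (7.8 - 5)/(11 - 5) × (7.8 - 8)/(11 - 8) = -0.020049

P(7.8) = 7×L_0(7.8) + 24×L_1(7.8) + 21×L_2(7.8) + 20×L_3(7.8)
P(7.8) = 21.381136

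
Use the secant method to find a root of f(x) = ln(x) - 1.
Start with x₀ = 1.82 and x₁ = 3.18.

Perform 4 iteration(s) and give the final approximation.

f(x) = ln(x) - 1
x₀ = 1.82, x₁ = 3.18

Secant formula: x_{n+1} = x_n - f(x_n)(x_n - x_{n-1})/(f(x_n) - f(x_{n-1}))

Iteration 1:
  f(1.820000) = -0.401163
  f(3.180000) = 0.156881
  x_2 = 3.180000 - 0.156881×(3.180000 - 1.820000)/(0.156881 - (-0.401163))
       = 2.797668
Iteration 2:
  f(3.180000) = 0.156881
  f(2.797668) = 0.028786
  x_3 = 2.797668 - 0.028786×(2.797668 - 3.180000)/(0.028786 - 0.156881)
       = 2.711748
Iteration 3:
  f(2.797668) = 0.028786
  f(2.711748) = -0.002406
  x_4 = 2.711748 - (-0.002406)×(2.711748 - 2.797668)/(-0.002406 - 0.028786)
       = 2.718377
Iteration 4:
  f(2.711748) = -0.002406
  f(2.718377) = 0.000035
  x_5 = 2.718377 - 0.000035×(2.718377 - 2.711748)/(0.000035 - (-0.002406))
       = 2.718282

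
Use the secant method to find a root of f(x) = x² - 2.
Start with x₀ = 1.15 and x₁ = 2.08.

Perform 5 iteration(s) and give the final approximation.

f(x) = x² - 2
x₀ = 1.15, x₁ = 2.08

Secant formula: x_{n+1} = x_n - f(x_n)(x_n - x_{n-1})/(f(x_n) - f(x_{n-1}))

Iteration 1:
  f(1.150000) = -0.677500
  f(2.080000) = 2.326400
  x_2 = 2.080000 - 2.326400×(2.080000 - 1.150000)/(2.326400 - (-0.677500))
       = 1.359752
Iteration 2:
  f(2.080000) = 2.326400
  f(1.359752) = -0.151074
  x_3 = 1.359752 - (-0.151074)×(1.359752 - 2.080000)/(-0.151074 - 2.326400)
       = 1.403672
Iteration 3:
  f(1.359752) = -0.151074
  f(1.403672) = -0.029704
  x_4 = 1.403672 - (-0.029704)×(1.403672 - 1.359752)/(-0.029704 - (-0.151074))
       = 1.414421
Iteration 4:
  f(1.403672) = -0.029704
  f(1.414421) = 0.000588
  x_5 = 1.414421 - 0.000588×(1.414421 - 1.403672)/(0.000588 - (-0.029704))
       = 1.414213
Iteration 5:
  f(1.414421) = 0.000588
  f(1.414213) = -0.000002
  x_6 = 1.414213 - (-0.000002)×(1.414213 - 1.414421)/(-0.000002 - 0.000588)
       = 1.414214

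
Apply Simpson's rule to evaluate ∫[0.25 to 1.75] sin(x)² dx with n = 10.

f(x) = sin(x)²
a = 0.25, b = 1.75, n = 10
h = (b - a)/n = 0.150000

Simpson's rule: (h/3)[f(x₀) + 4f(x₁) + 2f(x₂) + ... + f(xₙ)]

x_0 = 0.2500, f(x_0) = 0.061209, coefficient = 1
x_1 = 0.4000, f(x_1) = 0.151647, coefficient = 4
x_2 = 0.5500, f(x_2) = 0.273202, coefficient = 2
x_3 = 0.7000, f(x_3) = 0.415016, coefficient = 4
x_4 = 0.8500, f(x_4) = 0.564422, coefficient = 2
x_5 = 1.0000, f(x_5) = 0.708073, coefficient = 4
x_6 = 1.1500, f(x_6) = 0.833138, coefficient = 2
x_7 = 1.3000, f(x_7) = 0.928444, coefficient = 4
x_8 = 1.4500, f(x_8) = 0.985479, coefficient = 2
x_9 = 1.6000, f(x_9) = 0.999147, coefficient = 4
x_10 = 1.7500, f(x_10) = 0.968228, coefficient = 1

I ≈ (0.150000/3) × 19.151233 = 0.957562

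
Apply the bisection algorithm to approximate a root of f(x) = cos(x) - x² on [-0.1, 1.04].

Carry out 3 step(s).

f(x) = cos(x) - x²
Initial interval: [-0.1, 1.04]

Iteration 1:
  c_1 = (-0.100000 + 1.040000)/2 = 0.470000
  f(c_1) = f(0.470000) = 0.670668
  f(a) × f(c) ≥ 0, new interval: [0.470000, 1.040000]
Iteration 2:
  c_2 = (0.470000 + 1.040000)/2 = 0.755000
  f(c_2) = f(0.755000) = 0.158247
  f(a) × f(c) ≥ 0, new interval: [0.755000, 1.040000]
Iteration 3:
  c_3 = (0.755000 + 1.040000)/2 = 0.897500
  f(c_3) = f(0.897500) = -0.181940
  f(a) × f(c) < 0, new interval: [0.755000, 0.897500]

After 3 iteration(s), the approximation is c_3 = 0.897500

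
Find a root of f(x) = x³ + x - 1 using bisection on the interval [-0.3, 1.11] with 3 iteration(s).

f(x) = x³ + x - 1
Initial interval: [-0.3, 1.11]

Iteration 1:
  c_1 = (-0.300000 + 1.110000)/2 = 0.405000
  f(c_1) = f(0.405000) = -0.528570
  f(a) × f(c) ≥ 0, new interval: [0.405000, 1.110000]
Iteration 2:
  c_2 = (0.405000 + 1.110000)/2 = 0.757500
  f(c_2) = f(0.757500) = 0.192158
  f(a) × f(c) < 0, new interval: [0.405000, 0.757500]
Iteration 3:
  c_3 = (0.405000 + 0.757500)/2 = 0.581250
  f(c_3) = f(0.581250) = -0.222374
  f(a) × f(c) ≥ 0, new interval: [0.581250, 0.757500]

After 3 iteration(s), the approximation is c_3 = 0.581250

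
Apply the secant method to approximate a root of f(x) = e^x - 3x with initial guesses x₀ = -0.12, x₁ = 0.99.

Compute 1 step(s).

f(x) = e^x - 3x
x₀ = -0.12, x₁ = 0.99

Secant formula: x_{n+1} = x_n - f(x_n)(x_n - x_{n-1})/(f(x_n) - f(x_{n-1}))

Iteration 1:
  f(-0.120000) = 1.246920
  f(0.990000) = -0.278766
  x_2 = 0.990000 - (-0.278766)×(0.990000 - (-0.120000))/(-0.278766 - 1.246920)
       = 0.787186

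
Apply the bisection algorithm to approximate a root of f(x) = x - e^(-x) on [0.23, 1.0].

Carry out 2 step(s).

f(x) = x - e^(-x)
Initial interval: [0.23, 1.0]

Iteration 1:
  c_1 = (0.230000 + 1.000000)/2 = 0.615000
  f(c_1) = f(0.615000) = 0.074359
  f(a) × f(c) < 0, new interval: [0.230000, 0.615000]
Iteration 2:
  c_2 = (0.230000 + 0.615000)/2 = 0.422500
  f(c_2) = f(0.422500) = -0.232906
  f(a) × f(c) ≥ 0, new interval: [0.422500, 0.615000]

After 2 iteration(s), the approximation is c_2 = 0.422500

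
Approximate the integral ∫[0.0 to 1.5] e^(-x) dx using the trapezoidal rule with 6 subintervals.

f(x) = e^(-x)
a = 0.0, b = 1.5, n = 6
h = (b - a)/n = 0.250000

Trapezoidal rule: (h/2)[f(x₀) + 2f(x₁) + 2f(x₂) + ... + f(xₙ)]

x_0 = 0.0000, f(x_0) = 1.000000, coefficient = 1
x_1 = 0.2500, f(x_1) = 0.778801, coefficient = 2
x_2 = 0.5000, f(x_2) = 0.606531, coefficient = 2
x_3 = 0.7500, f(x_3) = 0.472367, coefficient = 2
x_4 = 1.0000, f(x_4) = 0.367879, coefficient = 2
x_5 = 1.2500, f(x_5) = 0.286505, coefficient = 2
x_6 = 1.5000, f(x_6) = 0.223130, coefficient = 1

I ≈ (0.250000/2) × 6.247295 = 0.780912
Exact value: 0.776870
Error: 0.004042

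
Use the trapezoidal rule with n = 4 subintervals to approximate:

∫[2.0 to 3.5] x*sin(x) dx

f(x) = x*sin(x)
a = 2.0, b = 3.5, n = 4
h = (b - a)/n = 0.375000

Trapezoidal rule: (h/2)[f(x₀) + 2f(x₁) + 2f(x₂) + ... + f(xₙ)]

x_0 = 2.0000, f(x_0) = 1.818595, coefficient = 1
x_1 = 2.3750, f(x_1) = 1.647502, coefficient = 2
x_2 = 2.7500, f(x_2) = 1.049568, coefficient = 2
x_3 = 3.1250, f(x_3) = 0.051850, coefficient = 2
x_4 = 3.5000, f(x_4) = -1.227741, coefficient = 1

I ≈ (0.375000/2) × 6.088692 = 1.141630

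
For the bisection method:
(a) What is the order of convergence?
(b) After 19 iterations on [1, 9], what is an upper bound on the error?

(a) Bisection has linear (order 1) convergence; the error is halved each step.

(b) Error bound = (b-a)/2^n = (9 - 1)/2^{19}
    = 8/2^{19}

(a) 1 (linear); (b) error ≤ 1.53e-05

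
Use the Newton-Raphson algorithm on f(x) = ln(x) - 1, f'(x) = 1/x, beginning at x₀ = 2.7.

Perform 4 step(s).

f(x) = ln(x) - 1
f'(x) = 1/x
x₀ = 2.7

Newton-Raphson formula: x_{n+1} = x_n - f(x_n)/f'(x_n)

Iteration 1:
  f(2.700000) = -0.006748
  f'(2.700000) = 0.370370
  x_1 = 2.700000 - (-0.006748)/0.370370 = 2.718220
Iteration 2:
  f(2.718220) = -0.000023
  f'(2.718220) = 0.367888
  x_2 = 2.718220 - (-0.000023)/0.367888 = 2.718282
Iteration 3:
  f(2.718282) = 0.000000
  f'(2.718282) = 0.367879
  x_3 = 2.718282 - 0.000000/0.367879 = 2.718282
Iteration 4:
  f(2.718282) = 0.000000
  f'(2.718282) = 0.367879
  x_4 = 2.718282 - 0.000000/0.367879 = 2.718282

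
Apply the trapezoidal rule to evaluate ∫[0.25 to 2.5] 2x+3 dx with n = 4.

f(x) = 2x+3
a = 0.25, b = 2.5, n = 4
h = (b - a)/n = 0.562500

Trapezoidal rule: (h/2)[f(x₀) + 2f(x₁) + 2f(x₂) + ... + f(xₙ)]

x_0 = 0.2500, f(x_0) = 3.500000, coefficient = 1
x_1 = 0.8125, f(x_1) = 4.625000, coefficient = 2
x_2 = 1.3750, f(x_2) = 5.750000, coefficient = 2
x_3 = 1.9375, f(x_3) = 6.875000, coefficient = 2
x_4 = 2.5000, f(x_4) = 8.000000, coefficient = 1

I ≈ (0.562500/2) × 46.000000 = 12.937500
Exact value: 12.937500
Error: 0.000000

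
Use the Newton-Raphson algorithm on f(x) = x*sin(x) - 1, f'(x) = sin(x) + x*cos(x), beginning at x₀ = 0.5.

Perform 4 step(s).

f(x) = x*sin(x) - 1
f'(x) = sin(x) + x*cos(x)
x₀ = 0.5

Newton-Raphson formula: x_{n+1} = x_n - f(x_n)/f'(x_n)

Iteration 1:
  f(0.500000) = -0.760287
  f'(0.500000) = 0.918217
  x_1 = 0.500000 - (-0.760287)/0.918217 = 1.328004
Iteration 2:
  f(1.328004) = 0.289054
  f'(1.328004) = 1.289941
  x_2 = 1.328004 - 0.289054/1.289941 = 1.103921
Iteration 3:
  f(1.103921) = -0.014222
  f'(1.103921) = 1.389852
  x_3 = 1.103921 - (-0.014222)/1.389852 = 1.114154
Iteration 4:
  f(1.114154) = -0.000005
  f'(1.114154) = 1.388810
  x_4 = 1.114154 - (-0.000005)/1.388810 = 1.114157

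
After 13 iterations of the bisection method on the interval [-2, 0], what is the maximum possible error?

Bisection error bound: |error| ≤ (b-a)/2^n
|error| ≤ (0 - (-2))/2^13 = 2/2^13
|error| ≤ 0.0002441406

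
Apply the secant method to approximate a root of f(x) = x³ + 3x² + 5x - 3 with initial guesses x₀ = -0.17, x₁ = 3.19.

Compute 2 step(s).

f(x) = x³ + 3x² + 5x - 3
x₀ = -0.17, x₁ = 3.19

Secant formula: x_{n+1} = x_n - f(x_n)(x_n - x_{n-1})/(f(x_n) - f(x_{n-1}))

Iteration 1:
  f(-0.170000) = -3.768213
  f(3.190000) = 75.940059
  x_2 = 3.190000 - 75.940059×(3.190000 - (-0.170000))/(75.940059 - (-3.768213))
       = -0.011156
Iteration 2:
  f(3.190000) = 75.940059
  f(-0.011156) = -3.055407
  x_3 = -0.011156 - (-3.055407)×(-0.011156 - 3.190000)/(-3.055407 - 75.940059)
       = 0.112659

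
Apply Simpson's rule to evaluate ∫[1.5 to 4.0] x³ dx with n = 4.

f(x) = x³
a = 1.5, b = 4.0, n = 4
h = (b - a)/n = 0.625000

Simpson's rule: (h/3)[f(x₀) + 4f(x₁) + 2f(x₂) + ... + f(xₙ)]

x_0 = 1.5000, f(x_0) = 3.375000, coefficient = 1
x_1 = 2.1250, f(x_1) = 9.595703, coefficient = 4
x_2 = 2.7500, f(x_2) = 20.796875, coefficient = 2
x_3 = 3.3750, f(x_3) = 38.443359, coefficient = 4
x_4 = 4.0000, f(x_4) = 64.000000, coefficient = 1

I ≈ (0.625000/3) × 301.125000 = 62.734375
Exact value: 62.734375
Error: 0.000000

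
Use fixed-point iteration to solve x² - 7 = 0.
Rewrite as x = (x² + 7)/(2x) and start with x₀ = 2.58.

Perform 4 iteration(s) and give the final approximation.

Equation: x² - 7 = 0
Fixed-point form: x = (x² + 7)/(2x)
x₀ = 2.58

x_1 = g(2.580000) = 2.646589
x_2 = g(2.646589) = 2.645751
x_3 = g(2.645751) = 2.645751
x_4 = g(2.645751) = 2.645751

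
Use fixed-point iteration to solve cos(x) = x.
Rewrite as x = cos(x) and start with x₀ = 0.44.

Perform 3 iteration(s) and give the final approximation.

Equation: cos(x) = x
Fixed-point form: x = cos(x)
x₀ = 0.44

x_1 = g(0.440000) = 0.904752
x_2 = g(0.904752) = 0.617881
x_3 = g(0.617881) = 0.815108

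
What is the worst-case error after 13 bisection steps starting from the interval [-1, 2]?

Bisection error bound: |error| ≤ (b-a)/2^n
|error| ≤ (2 - (-1))/2^13 = 3/2^13
|error| ≤ 0.0003662109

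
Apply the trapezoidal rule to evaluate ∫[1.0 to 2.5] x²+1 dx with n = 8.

f(x) = x²+1
a = 1.0, b = 2.5, n = 8
h = (b - a)/n = 0.187500

Trapezoidal rule: (h/2)[f(x₀) + 2f(x₁) + 2f(x₂) + ... + f(xₙ)]

x_0 = 1.0000, f(x_0) = 2.000000, coefficient = 1
x_1 = 1.1875, f(x_1) = 2.410156, coefficient = 2
x_2 = 1.3750, f(x_2) = 2.890625, coefficient = 2
x_3 = 1.5625, f(x_3) = 3.441406, coefficient = 2
x_4 = 1.7500, f(x_4) = 4.062500, coefficient = 2
x_5 = 1.9375, f(x_5) = 4.753906, coefficient = 2
x_6 = 2.1250, f(x_6) = 5.515625, coefficient = 2
x_7 = 2.3125, f(x_7) = 6.347656, coefficient = 2
x_8 = 2.5000, f(x_8) = 7.250000, coefficient = 1

I ≈ (0.187500/2) × 68.093750 = 6.383789
Exact value: 6.375000
Error: 0.008789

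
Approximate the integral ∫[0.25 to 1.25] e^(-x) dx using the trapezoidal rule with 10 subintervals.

f(x) = e^(-x)
a = 0.25, b = 1.25, n = 10
h = (b - a)/n = 0.100000

Trapezoidal rule: (h/2)[f(x₀) + 2f(x₁) + 2f(x₂) + ... + f(xₙ)]

x_0 = 0.2500, f(x_0) = 0.778801, coefficient = 1
x_1 = 0.3500, f(x_1) = 0.704688, coefficient = 2
x_2 = 0.4500, f(x_2) = 0.637628, coefficient = 2
x_3 = 0.5500, f(x_3) = 0.576950, coefficient = 2
x_4 = 0.6500, f(x_4) = 0.522046, coefficient = 2
x_5 = 0.7500, f(x_5) = 0.472367, coefficient = 2
x_6 = 0.8500, f(x_6) = 0.427415, coefficient = 2
x_7 = 0.9500, f(x_7) = 0.386741, coefficient = 2
x_8 = 1.0500, f(x_8) = 0.349938, coefficient = 2
x_9 = 1.1500, f(x_9) = 0.316637, coefficient = 2
x_10 = 1.2500, f(x_10) = 0.286505, coefficient = 1

I ≈ (0.100000/2) × 9.854123 = 0.492706
Exact value: 0.492296
Error: 0.000410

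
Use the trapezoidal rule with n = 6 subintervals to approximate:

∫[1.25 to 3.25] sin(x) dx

f(x) = sin(x)
a = 1.25, b = 3.25, n = 6
h = (b - a)/n = 0.333333

Trapezoidal rule: (h/2)[f(x₀) + 2f(x₁) + 2f(x₂) + ... + f(xₙ)]

x_0 = 1.2500, f(x_0) = 0.948985, coefficient = 1
x_1 = 1.5833, f(x_1) = 0.999921, coefficient = 2
x_2 = 1.9167, f(x_2) = 0.940781, coefficient = 2
x_3 = 2.2500, f(x_3) = 0.778073, coefficient = 2
x_4 = 2.5833, f(x_4) = 0.529711, coefficient = 2
x_5 = 2.9167, f(x_5) = 0.223034, coefficient = 2
x_6 = 3.2500, f(x_6) = -0.108195, coefficient = 1

I ≈ (0.333333/2) × 7.783830 = 1.297305
Exact value: 1.309452
Error: 0.012147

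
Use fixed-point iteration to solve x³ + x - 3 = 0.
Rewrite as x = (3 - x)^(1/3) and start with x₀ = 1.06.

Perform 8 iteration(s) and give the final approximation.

Equation: x³ + x - 3 = 0
Fixed-point form: x = (3 - x)^(1/3)
x₀ = 1.06

x_1 = g(1.060000) = 1.247194
x_2 = g(1.247194) = 1.205715
x_3 = g(1.205715) = 1.215152
x_4 = g(1.215152) = 1.213018
x_5 = g(1.213018) = 1.213501
x_6 = g(1.213501) = 1.213391
x_7 = g(1.213391) = 1.213416
x_8 = g(1.213416) = 1.213411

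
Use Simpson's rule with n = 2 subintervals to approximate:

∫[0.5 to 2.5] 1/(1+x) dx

f(x) = 1/(1+x)
a = 0.5, b = 2.5, n = 2
h = (b - a)/n = 1.000000

Simpson's rule: (h/3)[f(x₀) + 4f(x₁) + 2f(x₂) + ... + f(xₙ)]

x_0 = 0.5000, f(x_0) = 0.666667, coefficient = 1
x_1 = 1.5000, f(x_1) = 0.400000, coefficient = 4
x_2 = 2.5000, f(x_2) = 0.285714, coefficient = 1

I ≈ (1.000000/3) × 2.552381 = 0.850794
Exact value: 0.847298
Error: 0.003496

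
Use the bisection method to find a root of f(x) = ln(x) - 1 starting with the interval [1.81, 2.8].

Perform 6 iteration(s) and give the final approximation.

f(x) = ln(x) - 1
Initial interval: [1.81, 2.8]

Iteration 1:
  c_1 = (1.810000 + 2.800000)/2 = 2.305000
  f(c_1) = f(2.305000) = -0.164919
  f(a) × f(c) ≥ 0, new interval: [2.305000, 2.800000]
Iteration 2:
  c_2 = (2.305000 + 2.800000)/2 = 2.552500
  f(c_2) = f(2.552500) = -0.062927
  f(a) × f(c) ≥ 0, new interval: [2.552500, 2.800000]
Iteration 3:
  c_3 = (2.552500 + 2.800000)/2 = 2.676250
  f(c_3) = f(2.676250) = -0.015583
  f(a) × f(c) ≥ 0, new interval: [2.676250, 2.800000]
Iteration 4:
  c_4 = (2.676250 + 2.800000)/2 = 2.738125
  f(c_4) = f(2.738125) = 0.007273
  f(a) × f(c) < 0, new interval: [2.676250, 2.738125]
Iteration 5:
  c_5 = (2.676250 + 2.738125)/2 = 2.707187
  f(c_5) = f(2.707187) = -0.004090
  f(a) × f(c) ≥ 0, new interval: [2.707187, 2.738125]
Iteration 6:
  c_6 = (2.707187 + 2.738125)/2 = 2.722656
  f(c_6) = f(2.722656) = 0.001608
  f(a) × f(c) < 0, new interval: [2.707187, 2.722656]

After 6 iteration(s), the approximation is c_6 = 2.722656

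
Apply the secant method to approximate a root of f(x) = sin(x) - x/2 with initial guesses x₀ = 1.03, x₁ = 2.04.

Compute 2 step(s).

f(x) = sin(x) - x/2
x₀ = 1.03, x₁ = 2.04

Secant formula: x_{n+1} = x_n - f(x_n)(x_n - x_{n-1})/(f(x_n) - f(x_{n-1}))

Iteration 1:
  f(1.030000) = 0.342299
  f(2.040000) = -0.128071
  x_2 = 2.040000 - (-0.128071)×(2.040000 - 1.030000)/(-0.128071 - 0.342299)
       = 1.765000
Iteration 2:
  f(2.040000) = -0.128071
  f(1.765000) = 0.098702
  x_3 = 1.765000 - 0.098702×(1.765000 - 2.040000)/(0.098702 - (-0.128071))
       = 1.884692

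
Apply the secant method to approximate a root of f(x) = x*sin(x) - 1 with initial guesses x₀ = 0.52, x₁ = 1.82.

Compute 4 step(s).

f(x) = x*sin(x) - 1
x₀ = 0.52, x₁ = 1.82

Secant formula: x_{n+1} = x_n - f(x_n)(x_n - x_{n-1})/(f(x_n) - f(x_{n-1}))

Iteration 1:
  f(0.520000) = -0.741622
  f(1.820000) = 0.763779
  x_2 = 1.820000 - 0.763779×(1.820000 - 0.520000)/(0.763779 - (-0.741622))
       = 1.160433
Iteration 2:
  f(1.820000) = 0.763779
  f(1.160433) = 0.064090
  x_3 = 1.160433 - 0.064090×(1.160433 - 1.820000)/(0.064090 - 0.763779)
       = 1.100019
Iteration 3:
  f(1.160433) = 0.064090
  f(1.100019) = -0.019646
  x_4 = 1.100019 - (-0.019646)×(1.100019 - 1.160433)/(-0.019646 - 0.064090)
       = 1.114193
Iteration 4:
  f(1.100019) = -0.019646
  f(1.114193) = 0.000050
  x_5 = 1.114193 - 0.000050×(1.114193 - 1.100019)/(0.000050 - (-0.019646))
       = 1.114157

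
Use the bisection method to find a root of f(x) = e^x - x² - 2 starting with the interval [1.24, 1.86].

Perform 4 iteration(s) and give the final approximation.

f(x) = e^x - x² - 2
Initial interval: [1.24, 1.86]

Iteration 1:
  c_1 = (1.240000 + 1.860000)/2 = 1.550000
  f(c_1) = f(1.550000) = 0.308970
  f(a) × f(c) < 0, new interval: [1.240000, 1.550000]
Iteration 2:
  c_2 = (1.240000 + 1.550000)/2 = 1.395000
  f(c_2) = f(1.395000) = 0.088950
  f(a) × f(c) < 0, new interval: [1.240000, 1.395000]
Iteration 3:
  c_3 = (1.240000 + 1.395000)/2 = 1.317500
  f(c_3) = f(1.317500) = -0.001732
  f(a) × f(c) ≥ 0, new interval: [1.317500, 1.395000]
Iteration 4:
  c_4 = (1.317500 + 1.395000)/2 = 1.356250
  f(c_4) = f(1.356250) = 0.042196
  f(a) × f(c) < 0, new interval: [1.317500, 1.356250]

After 4 iteration(s), the approximation is c_4 = 1.356250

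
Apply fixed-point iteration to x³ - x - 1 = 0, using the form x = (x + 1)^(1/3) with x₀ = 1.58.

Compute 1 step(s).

Equation: x³ - x - 1 = 0
Fixed-point form: x = (x + 1)^(1/3)
x₀ = 1.58

x_1 = g(1.580000) = 1.371534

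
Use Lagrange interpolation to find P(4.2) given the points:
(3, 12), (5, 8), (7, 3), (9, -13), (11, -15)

Lagrange interpolation formula:
P(x) = Σ yᵢ × Lᵢ(x)
where Lᵢ(x) = Π_{j≠i} (x - xⱼ)/(xᵢ - xⱼ)

L_0(4.2) = (4.2 - 5)/(3 - 5) × (4.2 - 7)/(3 - 7) × (4.2 - 9)/(3 - 9) × (4.2 - 11)/(3 - 11) = 0.190400
L_1(4.2) = (4.2 - 3)/(5 - 3) × (4.2 - 7)/(5 - 7) × (4.2 - 9)/(5 - 9) × (4.2 - 11)/(5 - 11) = 1.142400
L_2(4.2) = (4.2 - 3)/(7 - 3) × (4.2 - 5)/(7 - 5) × (4.2 - 9)/(7 - 9) × (4.2 - 11)/(7 - 11) = -0.489600
L_3(4.2) = (4.2 - 3)/(9 - 3) × (4.2 - 5)/(9 - 5) × (4.2 - 7)/(9 - 7) × (4.2 - 11)/(9 - 11) = 0.190400
L_4(4.2) = (4.2 - 3)/(11 - 3) × (4.2 - 5)/(11 - 5) × (4.2 - 7)/(11 - 7) × (4.2 - 9)/(11 - 9) = -0.033600

P(4.2) = 12×L_0(4.2) + 8×L_1(4.2) + 3×L_2(4.2) + (-13)×L_3(4.2) + (-15)×L_4(4.2)
P(4.2) = 7.984000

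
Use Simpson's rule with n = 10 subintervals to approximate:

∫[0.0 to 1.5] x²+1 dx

f(x) = x²+1
a = 0.0, b = 1.5, n = 10
h = (b - a)/n = 0.150000

Simpson's rule: (h/3)[f(x₀) + 4f(x₁) + 2f(x₂) + ... + f(xₙ)]

x_0 = 0.0000, f(x_0) = 1.000000, coefficient = 1
x_1 = 0.1500, f(x_1) = 1.022500, coefficient = 4
x_2 = 0.3000, f(x_2) = 1.090000, coefficient = 2
x_3 = 0.4500, f(x_3) = 1.202500, coefficient = 4
x_4 = 0.6000, f(x_4) = 1.360000, coefficient = 2
x_5 = 0.7500, f(x_5) = 1.562500, coefficient = 4
x_6 = 0.9000, f(x_6) = 1.810000, coefficient = 2
x_7 = 1.0500, f(x_7) = 2.102500, coefficient = 4
x_8 = 1.2000, f(x_8) = 2.440000, coefficient = 2
x_9 = 1.3500, f(x_9) = 2.822500, coefficient = 4
x_10 = 1.5000, f(x_10) = 3.250000, coefficient = 1

I ≈ (0.150000/3) × 52.500000 = 2.625000
Exact value: 2.625000
Error: 0.000000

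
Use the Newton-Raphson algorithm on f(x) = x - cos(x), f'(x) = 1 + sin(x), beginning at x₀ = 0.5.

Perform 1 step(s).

f(x) = x - cos(x)
f'(x) = 1 + sin(x)
x₀ = 0.5

Newton-Raphson formula: x_{n+1} = x_n - f(x_n)/f'(x_n)

Iteration 1:
  f(0.500000) = -0.377583
  f'(0.500000) = 1.479426
  x_1 = 0.500000 - (-0.377583)/1.479426 = 0.755222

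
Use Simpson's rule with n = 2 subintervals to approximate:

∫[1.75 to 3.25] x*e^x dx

f(x) = x*e^x
a = 1.75, b = 3.25, n = 2
h = (b - a)/n = 0.750000

Simpson's rule: (h/3)[f(x₀) + 4f(x₁) + 2f(x₂) + ... + f(xₙ)]

x_0 = 1.7500, f(x_0) = 10.070555, coefficient = 1
x_1 = 2.5000, f(x_1) = 30.456235, coefficient = 4
x_2 = 3.2500, f(x_2) = 83.818605, coefficient = 1

I ≈ (0.750000/3) × 215.714099 = 53.928525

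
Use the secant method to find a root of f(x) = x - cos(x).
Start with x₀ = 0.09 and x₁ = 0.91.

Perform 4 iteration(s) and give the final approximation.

f(x) = x - cos(x)
x₀ = 0.09, x₁ = 0.91

Secant formula: x_{n+1} = x_n - f(x_n)(x_n - x_{n-1})/(f(x_n) - f(x_{n-1}))

Iteration 1:
  f(0.090000) = -0.905953
  f(0.910000) = 0.296254
  x_2 = 0.910000 - 0.296254×(0.910000 - 0.090000)/(0.296254 - (-0.905953))
       = 0.707931
Iteration 2:
  f(0.910000) = 0.296254
  f(0.707931) = -0.051778
  x_3 = 0.707931 - (-0.051778)×(0.707931 - 0.910000)/(-0.051778 - 0.296254)
       = 0.737993
Iteration 3:
  f(0.707931) = -0.051778
  f(0.737993) = -0.001827
  x_4 = 0.737993 - (-0.001827)×(0.737993 - 0.707931)/(-0.001827 - (-0.051778))
       = 0.739093
Iteration 4:
  f(0.737993) = -0.001827
  f(0.739093) = 0.000013
  x_5 = 0.739093 - 0.000013×(0.739093 - 0.737993)/(0.000013 - (-0.001827))
       = 0.739085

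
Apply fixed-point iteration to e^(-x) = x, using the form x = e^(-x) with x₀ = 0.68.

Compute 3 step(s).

Equation: e^(-x) = x
Fixed-point form: x = e^(-x)
x₀ = 0.68

x_1 = g(0.680000) = 0.506617
x_2 = g(0.506617) = 0.602531
x_3 = g(0.602531) = 0.547425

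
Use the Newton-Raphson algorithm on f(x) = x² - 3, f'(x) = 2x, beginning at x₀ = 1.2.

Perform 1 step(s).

f(x) = x² - 3
f'(x) = 2x
x₀ = 1.2

Newton-Raphson formula: x_{n+1} = x_n - f(x_n)/f'(x_n)

Iteration 1:
  f(1.200000) = -1.560000
  f'(1.200000) = 2.400000
  x_1 = 1.200000 - (-1.560000)/2.400000 = 1.850000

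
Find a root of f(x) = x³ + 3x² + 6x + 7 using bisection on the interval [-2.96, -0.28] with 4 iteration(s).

f(x) = x³ + 3x² + 6x + 7
Initial interval: [-2.96, -0.28]

Iteration 1:
  c_1 = (-2.960000 + (-0.280000))/2 = -1.620000
  f(c_1) = f(-1.620000) = 0.901672
  f(a) × f(c) < 0, new interval: [-2.960000, -1.620000]
Iteration 2:
  c_2 = (-2.960000 + (-1.620000))/2 = -2.290000
  f(c_2) = f(-2.290000) = -3.016689
  f(a) × f(c) ≥ 0, new interval: [-2.290000, -1.620000]
Iteration 3:
  c_3 = (-2.290000 + (-1.620000))/2 = -1.955000
  f(c_3) = f(-1.955000) = -0.735984
  f(a) × f(c) ≥ 0, new interval: [-1.955000, -1.620000]
Iteration 4:
  c_4 = (-1.955000 + (-1.620000))/2 = -1.787500
  f(c_4) = f(-1.787500) = 0.149127
  f(a) × f(c) < 0, new interval: [-1.955000, -1.787500]

After 4 iteration(s), the approximation is c_4 = -1.787500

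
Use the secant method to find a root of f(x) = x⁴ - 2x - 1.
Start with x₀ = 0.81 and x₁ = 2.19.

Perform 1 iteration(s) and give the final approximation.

f(x) = x⁴ - 2x - 1
x₀ = 0.81, x₁ = 2.19

Secant formula: x_{n+1} = x_n - f(x_n)(x_n - x_{n-1})/(f(x_n) - f(x_{n-1}))

Iteration 1:
  f(0.810000) = -2.189533
  f(2.190000) = 17.622575
  x_2 = 2.190000 - 17.622575×(2.190000 - 0.810000)/(17.622575 - (-2.189533))
       = 0.962511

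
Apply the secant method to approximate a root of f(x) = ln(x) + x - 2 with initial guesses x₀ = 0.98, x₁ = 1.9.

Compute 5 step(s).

f(x) = ln(x) + x - 2
x₀ = 0.98, x₁ = 1.9

Secant formula: x_{n+1} = x_n - f(x_n)(x_n - x_{n-1})/(f(x_n) - f(x_{n-1}))

Iteration 1:
  f(0.980000) = -1.040203
  f(1.900000) = 0.541854
  x_2 = 1.900000 - 0.541854×(1.900000 - 0.980000)/(0.541854 - (-1.040203))
       = 1.584900
Iteration 2:
  f(1.900000) = 0.541854
  f(1.584900) = 0.045422
  x_3 = 1.584900 - 0.045422×(1.584900 - 1.900000)/(0.045422 - 0.541854)
       = 1.556070
Iteration 3:
  f(1.584900) = 0.045422
  f(1.556070) = -0.001767
  x_4 = 1.556070 - (-0.001767)×(1.556070 - 1.584900)/(-0.001767 - 0.045422)
       = 1.557149
Iteration 4:
  f(1.556070) = -0.001767
  f(1.557149) = 0.000006
  x_5 = 1.557149 - 0.000006×(1.557149 - 1.556070)/(0.000006 - (-0.001767))
       = 1.557146
Iteration 5:
  f(1.557149) = 0.000006
  f(1.557146) = 0.000000
  x_6 = 1.557146 - 0.000000×(1.557146 - 1.557149)/(0.000000 - 0.000006)
       = 1.557146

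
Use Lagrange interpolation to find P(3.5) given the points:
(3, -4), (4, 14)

Lagrange interpolation formula:
P(x) = Σ yᵢ × Lᵢ(x)
where Lᵢ(x) = Π_{j≠i} (x - xⱼ)/(xᵢ - xⱼ)

L_0(3.5) = (3.5 - 4)/(3 - 4) = 0.500000
L_1(3.5) = (3.5 - 3)/(4 - 3) = 0.500000

P(3.5) = (-4)×L_0(3.5) + 14×L_1(3.5)
P(3.5) = 5.000000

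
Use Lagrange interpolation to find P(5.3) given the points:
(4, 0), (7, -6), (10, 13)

Lagrange interpolation formula:
P(x) = Σ yᵢ × Lᵢ(x)
where Lᵢ(x) = Π_{j≠i} (x - xⱼ)/(xᵢ - xⱼ)

L_0(5.3) = (5.3 - 7)/(4 - 7) × (5.3 - 10)/(4 - 10) = 0.443889
L_1(5.3) = (5.3 - 4)/(7 - 4) × (5.3 - 10)/(7 - 10) = 0.678889
L_2(5.3) = (5.3 - 4)/(10 - 4) × (5.3 - 7)/(10 - 7) = -0.122778

P(5.3) = 0×L_0(5.3) + (-6)×L_1(5.3) + 13×L_2(5.3)
P(5.3) = -5.669444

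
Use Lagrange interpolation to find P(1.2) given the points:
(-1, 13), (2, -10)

Lagrange interpolation formula:
P(x) = Σ yᵢ × Lᵢ(x)
where Lᵢ(x) = Π_{j≠i} (x - xⱼ)/(xᵢ - xⱼ)

L_0(1.2) = (1.2 - 2)/(-1 - 2) = 0.266667
L_1(1.2) = (1.2 - (-1))/(2 - (-1)) = 0.733333

P(1.2) = 13×L_0(1.2) + (-10)×L_1(1.2)
P(1.2) = -3.866667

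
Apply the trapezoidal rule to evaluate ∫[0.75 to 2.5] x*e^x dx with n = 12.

f(x) = x*e^x
a = 0.75, b = 2.5, n = 12
h = (b - a)/n = 0.145833

Trapezoidal rule: (h/2)[f(x₀) + 2f(x₁) + 2f(x₂) + ... + f(xₙ)]

x_0 = 0.7500, f(x_0) = 1.587750, coefficient = 1
x_1 = 0.8958, f(x_1) = 2.194233, coefficient = 2
x_2 = 1.0417, f(x_2) = 2.952017, coefficient = 2
x_3 = 1.1875, f(x_3) = 3.893663, coefficient = 2
x_4 = 1.3333, f(x_4) = 5.058224, coefficient = 2
x_5 = 1.4792, f(x_5) = 6.492486, coefficient = 2
x_6 = 1.6250, f(x_6) = 8.252431, coefficient = 2
x_7 = 1.7708, f(x_7) = 10.404970, coefficient = 2
x_8 = 1.9167, f(x_8) = 13.029998, coefficient = 2
x_9 = 2.0625, f(x_9) = 16.222819, coefficient = 2
x_10 = 2.2083, f(x_10) = 20.097017, coefficient = 2
x_11 = 2.3542, f(x_11) = 24.787847, coefficient = 2
x_12 = 2.5000, f(x_12) = 30.456235, coefficient = 1

I ≈ (0.145833/2) × 258.815394 = 18.871956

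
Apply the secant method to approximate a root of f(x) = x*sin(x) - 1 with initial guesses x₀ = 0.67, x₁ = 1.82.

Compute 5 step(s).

f(x) = x*sin(x) - 1
x₀ = 0.67, x₁ = 1.82

Secant formula: x_{n+1} = x_n - f(x_n)(x_n - x_{n-1})/(f(x_n) - f(x_{n-1}))

Iteration 1:
  f(0.670000) = -0.583939
  f(1.820000) = 0.763779
  x_2 = 1.820000 - 0.763779×(1.820000 - 0.670000)/(0.763779 - (-0.583939))
       = 1.168272
Iteration 2:
  f(1.820000) = 0.763779
  f(1.168272) = 0.074898
  x_3 = 1.168272 - 0.074898×(1.168272 - 1.820000)/(0.074898 - 0.763779)
       = 1.097413
Iteration 3:
  f(1.168272) = 0.074898
  f(1.097413) = -0.023268
  x_4 = 1.097413 - (-0.023268)×(1.097413 - 1.168272)/(-0.023268 - 0.074898)
       = 1.114209
Iteration 4:
  f(1.097413) = -0.023268
  f(1.114209) = 0.000072
  x_5 = 1.114209 - 0.000072×(1.114209 - 1.097413)/(0.000072 - (-0.023268))
       = 1.114157
Iteration 5:
  f(1.114209) = 0.000072
  f(1.114157) = 0.000000
  x_6 = 1.114157 - 0.000000×(1.114157 - 1.114209)/(0.000000 - 0.000072)
       = 1.114157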